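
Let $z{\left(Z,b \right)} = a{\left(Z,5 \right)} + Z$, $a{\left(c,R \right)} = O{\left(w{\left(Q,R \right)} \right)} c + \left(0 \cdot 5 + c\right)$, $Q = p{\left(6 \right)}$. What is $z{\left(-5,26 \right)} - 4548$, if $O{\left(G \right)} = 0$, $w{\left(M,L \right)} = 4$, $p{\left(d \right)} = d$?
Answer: $-4558$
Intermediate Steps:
$Q = 6$
$a{\left(c,R \right)} = c$ ($a{\left(c,R \right)} = 0 c + \left(0 \cdot 5 + c\right) = 0 + \left(0 + c\right) = 0 + c = c$)
$z{\left(Z,b \right)} = 2 Z$ ($z{\left(Z,b \right)} = Z + Z = 2 Z$)
$z{\left(-5,26 \right)} - 4548 = 2 \left(-5\right) - 4548 = -10 - 4548 = -4558$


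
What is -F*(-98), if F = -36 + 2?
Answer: -3332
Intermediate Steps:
F = -34
-F*(-98) = -1*(-34)*(-98) = 34*(-98) = -3332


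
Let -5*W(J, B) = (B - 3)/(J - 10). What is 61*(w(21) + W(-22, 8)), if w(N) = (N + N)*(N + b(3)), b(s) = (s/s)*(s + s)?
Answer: 2213629/32 ≈ 69176.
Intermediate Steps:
b(s) = 2*s (b(s) = 1*(2*s) = 2*s)
w(N) = 2*N*(6 + N) (w(N) = (N + N)*(N + 2*3) = (2*N)*(N + 6) = (2*N)*(6 + N) = 2*N*(6 + N))
W(J, B) = -(-3 + B)/(5*(-10 + J)) (W(J, B) = -(B - 3)/(5*(J - 10)) = -(-3 + B)/(5*(-10 + J)))
61*(w(21) + W(-22, 8)) = 61*(2*21*(6 + 21) + (3 - 1*8)/(5*(-10 - 22))) = 61*(2*21*27 + (⅕)*(3 - 8)/(-32)) = 61*(1134 + (⅕)*(-1/32)*(-5)) = 61*(1134 + 1/32) = 61*(36289/32) = 2213629/32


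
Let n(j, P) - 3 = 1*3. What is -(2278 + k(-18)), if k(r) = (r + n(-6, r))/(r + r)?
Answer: -6835/3 ≈ -2278.3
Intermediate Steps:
n(j, P) = 6 (n(j, P) = 3 + 1*3 = 3 + 3 = 6)
k(r) = (6 + r)/(2*r) (k(r) = (r + 6)/(r + r) = (6 + r)/((2*r)) = (6 + r)*(1/(2*r)) = (6 + r)/(2*r))
-(2278 + k(-18)) = -(2278 + (½)*(6 - 18)/(-18)) = -(2278 + (½)*(-1/18)*(-12)) = -(2278 + ⅓) = -1*6835/3 = -6835/3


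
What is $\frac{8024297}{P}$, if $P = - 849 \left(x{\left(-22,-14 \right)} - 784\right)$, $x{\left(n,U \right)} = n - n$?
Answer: $\frac{8024297}{665616} \approx 12.055$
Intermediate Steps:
$x{\left(n,U \right)} = 0$
$P = 665616$ ($P = - 849 \left(0 - 784\right) = \left(-849\right) \left(-784\right) = 665616$)
$\frac{8024297}{P} = \frac{8024297}{665616}$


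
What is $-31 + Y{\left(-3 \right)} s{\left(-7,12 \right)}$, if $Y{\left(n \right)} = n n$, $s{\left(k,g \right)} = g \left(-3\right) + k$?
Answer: $-418$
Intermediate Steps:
$s{\left(k,g \right)} = k - 3 g$ ($s{\left(k,g \right)} = - 3 g + k = k - 3 g$)
$Y{\left(n \right)} = n^{2}$
$-31 + Y{\left(-3 \right)} s{\left(-7,12 \right)} = -31 + \left(-3\right)^{2} \left(-7 - 36\right) = -31 + 9 \left(-7 - 36\right) = -31 + 9 \left(-43\right) = -31 - 387 = -418$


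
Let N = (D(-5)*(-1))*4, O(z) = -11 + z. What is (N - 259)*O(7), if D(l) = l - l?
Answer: 1036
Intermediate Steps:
D(l) = 0
N = 0 (N = (0*(-1))*4 = 0*4 = 0)
(N - 259)*O(7) = (0 - 259)*(-11 + 7) = -259*(-4) = 1036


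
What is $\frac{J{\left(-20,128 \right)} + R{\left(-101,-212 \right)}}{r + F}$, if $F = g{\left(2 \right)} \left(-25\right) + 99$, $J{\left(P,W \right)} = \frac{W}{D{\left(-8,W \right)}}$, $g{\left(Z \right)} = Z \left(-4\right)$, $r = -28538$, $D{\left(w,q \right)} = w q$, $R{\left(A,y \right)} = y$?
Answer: $\frac{1697}{225912} \approx 0.0075118$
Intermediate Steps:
$D{\left(w,q \right)} = q w$
$g{\left(Z \right)} = - 4 Z$
$J{\left(P,W \right)} = - \frac{1}{8}$ ($J{\left(P,W \right)} = \frac{W}{W \left(-8\right)} = \frac{W}{\left(-8\right) W} = W \left(- \frac{1}{8 W}\right) = - \frac{1}{8}$)
$F = 299$ ($F = \left(-4\right) 2 \left(-25\right) + 99 = \left(-8\right) \left(-25\right) + 99 = 200 + 99 = 299$)
$\frac{J{\left(-20,128 \right)} + R{\left(-101,-212 \right)}}{r + F} = \frac{- \frac{1}{8} - 212}{-28538 + 299} = - \frac{1697}{8 \left(-28239\right)} = \left(- \frac{1697}{8}\right) \left(- \frac{1}{28239}\right) = \frac{1697}{225912}$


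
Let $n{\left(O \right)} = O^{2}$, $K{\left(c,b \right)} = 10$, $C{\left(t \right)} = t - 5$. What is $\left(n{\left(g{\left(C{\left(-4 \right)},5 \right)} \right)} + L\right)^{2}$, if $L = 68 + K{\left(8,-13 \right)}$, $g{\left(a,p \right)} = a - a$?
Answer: $6084$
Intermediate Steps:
$C{\left(t \right)} = -5 + t$
$g{\left(a,p \right)} = 0$
$L = 78$ ($L = 68 + 10 = 78$)
$\left(n{\left(g{\left(C{\left(-4 \right)},5 \right)} \right)} + L\right)^{2} = \left(0^{2} + 78\right)^{2} = \left(0 + 78\right)^{2} = 78^{2} = 6084$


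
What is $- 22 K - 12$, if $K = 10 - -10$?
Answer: $-452$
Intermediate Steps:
$K = 20$ ($K = 10 + 10 = 20$)
$- 22 K - 12 = \left(-22\right) 20 - 12 = -440 - 12 = -452$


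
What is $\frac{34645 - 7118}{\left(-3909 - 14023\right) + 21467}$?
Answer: $\frac{27527}{3535} \approx 7.787$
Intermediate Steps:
$\frac{34645 - 7118}{\left(-3909 - 14023\right) + 21467} = \frac{27527}{\left(-3909 - 14023\right) + 21467} = \frac{27527}{-17932 + 21467} = \frac{27527}{3535}$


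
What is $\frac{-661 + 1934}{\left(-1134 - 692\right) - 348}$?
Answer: $- \frac{1273}{2174} \approx -0.58556$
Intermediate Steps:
$\frac{-661 + 1934}{\left(-1134 - 692\right) - 348} = \frac{1273}{\left(-1134 - 692\right) - 348} = \frac{1273}{-1826 - 348} = \frac{1273}{-2174} = 1273 \left(- \frac{1}{2174}\right) = - \frac{1273}{2174}$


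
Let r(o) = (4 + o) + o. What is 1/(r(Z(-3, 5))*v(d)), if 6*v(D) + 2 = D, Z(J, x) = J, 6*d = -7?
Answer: 18/19 ≈ 0.94737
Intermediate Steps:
d = -7/6 (d = (⅙)*(-7) = -7/6 ≈ -1.1667)
v(D) = -⅓ + D/6
r(o) = 4 + 2*o
1/(r(Z(-3, 5))*v(d)) = 1/((4 + 2*(-3))*(-⅓ + (⅙)*(-7/6))) = 1/((4 - 6)*(-⅓ - 7/36)) = 1/((-2)*(-19/36)) = -½*(-36/19) = 18/19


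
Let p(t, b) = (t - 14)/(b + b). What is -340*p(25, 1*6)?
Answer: -935/3 ≈ -311.67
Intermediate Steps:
p(t, b) = (-14 + t)/(2*b) (p(t, b) = (-14 + t)/((2*b)) = (-14 + t)*(1/(2*b)) = (-14 + t)/(2*b))
-340*p(25, 1*6) = -170*(-14 + 25)/(1*6) = -170*11/6 = -340*11/12 = -935/3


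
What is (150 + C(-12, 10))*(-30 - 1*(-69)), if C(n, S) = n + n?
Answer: 4914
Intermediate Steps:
C(n, S) = 2*n
(150 + C(-12, 10))*(-30 - 1*(-69)) = (150 + 2*(-12))*(-30 - 1*(-69)) = (150 - 24)*(-30 + 69) = 126*39 = 4914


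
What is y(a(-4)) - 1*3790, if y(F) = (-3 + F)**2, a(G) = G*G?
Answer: -3621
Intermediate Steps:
a(G) = G**2
y(a(-4)) - 1*3790 = (-3 + (-4)**2)**2 - 1*3790 = (-3 + 16)**2 - 3790 = 13**2 - 3790 = 169 - 3790 = -3621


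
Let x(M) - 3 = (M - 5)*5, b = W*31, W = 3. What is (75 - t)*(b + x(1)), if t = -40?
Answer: 8740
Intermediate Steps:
b = 93 (b = 3*31 = 93)
x(M) = -22 + 5*M (x(M) = 3 + (M - 5)*5 = 3 + (-5 + M)*5 = 3 + (-25 + 5*M) = -22 + 5*M)
(75 - t)*(b + x(1)) = (75 - 1*(-40))*(93 + (-22 + 5*1)) = (75 + 40)*(93 + (-22 + 5)) = 115*(93 - 17) = 115*76 = 8740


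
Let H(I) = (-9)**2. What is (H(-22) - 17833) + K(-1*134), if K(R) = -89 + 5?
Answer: -17836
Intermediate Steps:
H(I) = 81
K(R) = -84
(H(-22) - 17833) + K(-1*134) = (81 - 17833) - 84 = -17752 - 84 = -17836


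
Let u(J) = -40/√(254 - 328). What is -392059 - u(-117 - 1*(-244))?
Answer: -392059 - 20*I*√74/37 ≈ -3.9206e+5 - 4.6499*I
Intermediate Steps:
u(J) = 20*I*√74/37 (u(J) = -40*(-I*√74/74) = -(-20)*I*√74/37 = 20*I*√74/37)
-392059 - u(-117 - 1*(-244)) = -392059 - 20*I*√74/37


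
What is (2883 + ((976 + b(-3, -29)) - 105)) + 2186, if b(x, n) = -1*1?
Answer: 5939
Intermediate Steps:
b(x, n) = -1
(2883 + ((976 + b(-3, -29)) - 105)) + 2186 = (2883 + ((976 - 1) - 105)) + 2186 = (2883 + (975 - 105)) + 2186 = (2883 + 870) + 2186 = 3753 + 2186 = 5939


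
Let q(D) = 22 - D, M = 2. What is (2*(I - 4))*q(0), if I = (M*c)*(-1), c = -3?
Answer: 88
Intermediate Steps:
I = 6 (I = (2*(-3))*(-1) = -6*(-1) = 6)
(2*(I - 4))*q(0) = (2*(6 - 4))*(22 - 1*0) = (2*2)*(22 + 0) = 4*22 = 88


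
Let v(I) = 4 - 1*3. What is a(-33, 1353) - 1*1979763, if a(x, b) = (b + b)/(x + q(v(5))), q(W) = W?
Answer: -31677561/16 ≈ -1.9798e+6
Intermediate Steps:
v(I) = 1 (v(I) = 4 - 3 = 1)
a(x, b) = 2*b/(1 + x) (a(x, b) = (b + b)/(x + 1) = (2*b)/(1 + x) = 2*b/(1 + x))
a(-33, 1353) - 1*1979763 = 2*1353/(1 - 33) - 1*1979763 = 2*1353/(-32) - 1979763 = 2*1353*(-1/32) - 1979763 = -1353/16 - 1979763 = -31677561/16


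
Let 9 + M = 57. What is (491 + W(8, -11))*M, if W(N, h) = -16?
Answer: 22800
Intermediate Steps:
M = 48 (M = -9 + 57 = 48)
(491 + W(8, -11))*M = (491 - 16)*48 = 475*48 = 22800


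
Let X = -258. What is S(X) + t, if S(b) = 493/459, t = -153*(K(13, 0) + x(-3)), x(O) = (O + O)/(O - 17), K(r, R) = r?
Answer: -549133/270 ≈ -2033.8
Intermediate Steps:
x(O) = 2*O/(-17 + O) (x(O) = (2*O)/(-17 + O) = 2*O/(-17 + O))
t = -20349/10 (t = -153*(13 + 2*(-3)/(-17 - 3)) = -153*(13 + 2*(-3)/(-20)) = -153*(13 + 2*(-3)*(-1/20)) = -153*(13 + 3/10) = -153*133/10 = -20349/10 ≈ -2034.9)
S(b) = 29/27 (S(b) = 493*(1/459) = 29/27)
S(X) + t = 29/27 - 20349/10 = -549133/270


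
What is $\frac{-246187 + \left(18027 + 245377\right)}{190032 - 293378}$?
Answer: $- \frac{17217}{103346} \approx -0.1666$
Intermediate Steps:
$\frac{-246187 + \left(18027 + 245377\right)}{190032 - 293378} = \frac{-246187 + 263404}{-103346} = 17217 \left(- \frac{1}{103346}\right) = - \frac{17217}{103346}$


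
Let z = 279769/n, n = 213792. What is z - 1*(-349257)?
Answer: 4392272489/12576 ≈ 3.4926e+5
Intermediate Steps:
z = 16457/12576 (z = 279769/213792 = 279769*(1/213792) = 16457/12576 ≈ 1.3086)
z - 1*(-349257) = 16457/12576 - 1*(-349257) = 16457/12576 + 349257 = 4392272489/12576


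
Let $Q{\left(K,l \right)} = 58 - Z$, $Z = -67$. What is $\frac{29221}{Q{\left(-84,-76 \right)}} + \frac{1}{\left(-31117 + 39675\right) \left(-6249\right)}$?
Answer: $\frac{1562708164057}{6684867750} \approx 233.77$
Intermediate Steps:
$Q{\left(K,l \right)} = 125$ ($Q{\left(K,l \right)} = 58 - -67 = 58 + 67 = 125$)
$\frac{29221}{Q{\left(-84,-76 \right)}} + \frac{1}{\left(-31117 + 39675\right) \left(-6249\right)} = \frac{29221}{125} + \frac{1}{\left(-31117 + 39675\right) \left(-6249\right)} = 29221 \cdot \frac{1}{125} + \frac{1}{8558} \left(- \frac{1}{6249}\right) = \frac{29221}{125} + \frac{1}{8558} \left(- \frac{1}{6249}\right) = \frac{29221}{125} - \frac{1}{53478942} = \frac{1562708164057}{6684867750}$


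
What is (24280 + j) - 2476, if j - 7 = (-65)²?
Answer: 26036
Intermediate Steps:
j = 4232 (j = 7 + (-65)² = 7 + 4225 = 4232)
(24280 + j) - 2476 = (24280 + 4232) - 2476 = 28512 - 2476 = 26036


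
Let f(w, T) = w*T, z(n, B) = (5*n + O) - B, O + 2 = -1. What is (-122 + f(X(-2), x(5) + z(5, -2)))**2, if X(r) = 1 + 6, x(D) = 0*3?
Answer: 2116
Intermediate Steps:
O = -3 (O = -2 - 1 = -3)
x(D) = 0
z(n, B) = -3 - B + 5*n (z(n, B) = (5*n - 3) - B = (-3 + 5*n) - B = -3 - B + 5*n)
X(r) = 7
f(w, T) = T*w
(-122 + f(X(-2), x(5) + z(5, -2)))**2 = (-122 + (0 + (-3 - 1*(-2) + 5*5))*7)**2 = (-122 + (0 + (-3 + 2 + 25))*7)**2 = (-122 + (0 + 24)*7)**2 = (-122 + 24*7)**2 = (-122 + 168)**2 = 46**2 = 2116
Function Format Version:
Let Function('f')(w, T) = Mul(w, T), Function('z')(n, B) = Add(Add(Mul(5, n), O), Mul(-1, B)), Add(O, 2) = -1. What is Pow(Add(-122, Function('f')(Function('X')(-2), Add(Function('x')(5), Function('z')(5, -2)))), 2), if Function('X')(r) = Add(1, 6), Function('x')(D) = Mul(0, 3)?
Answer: 2116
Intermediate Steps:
O = -3 (O = Add(-2, -1) = -3)
Function('x')(D) = 0
Function('z')(n, B) = Add(-3, Mul(-1, B), Mul(5, n)) (Function('z')(n, B) = Add(Add(Mul(5, n), -3), Mul(-1, B)) = Add(Add(-3, Mul(5, n)), Mul(-1, B)) = Add(-3, Mul(-1, B), Mul(5, n)))
Function('X')(r) = 7
Function('f')(w, T) = Mul(T, w)
Pow(Add(-122, Function('f')(Function('X')(-2), Add(Function('x')(5), Function('z')(5, -2)))), 2) = Pow(Add(-122, Mul(Add(0, Add(-3, Mul(-1, -2), Mul(5, 5))), 7)), 2) = Pow(Add(-122, Mul(Add(0, Add(-3, 2, 25)), 7)), 2) = Pow(Add(-122, Mul(Add(0, 24), 7)), 2) = Pow(Add(-122, Mul(24, 7)), 2) = Pow(Add(-122, 168), 2) = Pow(46, 2) = 2116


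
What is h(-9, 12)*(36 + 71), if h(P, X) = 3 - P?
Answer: 1284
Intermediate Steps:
h(-9, 12)*(36 + 71) = (3 - 1*(-9))*(36 + 71) = (3 + 9)*107 = 12*107 = 1284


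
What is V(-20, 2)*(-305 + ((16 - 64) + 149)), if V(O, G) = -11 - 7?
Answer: 3672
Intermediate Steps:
V(O, G) = -18
V(-20, 2)*(-305 + ((16 - 64) + 149)) = -18*(-305 + ((16 - 64) + 149)) = -18*(-305 + (-48 + 149)) = -18*(-305 + 101) = -18*(-204) = 3672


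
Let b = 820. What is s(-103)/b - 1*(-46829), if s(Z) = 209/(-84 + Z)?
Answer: 652796241/13940 ≈ 46829.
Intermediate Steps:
s(-103)/b - 1*(-46829) = (209/(-84 - 103))/820 - 1*(-46829) = (209/(-187))*(1/820) + 46829 = (209*(-1/187))*(1/820) + 46829 = -19/17*1/820 + 46829 = -19/13940 + 46829 = 652796241/13940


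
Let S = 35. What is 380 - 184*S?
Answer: -6060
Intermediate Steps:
380 - 184*S = 380 - 184*35 = 380 - 6440 = -6060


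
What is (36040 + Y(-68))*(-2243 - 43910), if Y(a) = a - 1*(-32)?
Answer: -1661692612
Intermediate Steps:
Y(a) = 32 + a (Y(a) = a + 32 = 32 + a)
(36040 + Y(-68))*(-2243 - 43910) = (36040 + (32 - 68))*(-2243 - 43910) = (36040 - 36)*(-46153) = 36004*(-46153) = -1661692612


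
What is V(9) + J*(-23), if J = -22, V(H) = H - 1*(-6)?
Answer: 521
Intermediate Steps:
V(H) = 6 + H (V(H) = H + 6 = 6 + H)
V(9) + J*(-23) = (6 + 9) - 22*(-23) = 15 + 506 = 521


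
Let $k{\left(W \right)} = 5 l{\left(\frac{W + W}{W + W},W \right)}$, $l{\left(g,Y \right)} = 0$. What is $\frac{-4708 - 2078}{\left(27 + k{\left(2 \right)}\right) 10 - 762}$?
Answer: $\frac{1131}{82} \approx 13.793$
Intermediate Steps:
$k{\left(W \right)} = 0$ ($k{\left(W \right)} = 5 \cdot 0 = 0$)
$\frac{-4708 - 2078}{\left(27 + k{\left(2 \right)}\right) 10 - 762} = \frac{-4708 - 2078}{\left(27 + 0\right) 10 - 762} = - \frac{6786}{27 \cdot 10 - 762} = - \frac{6786}{270 - 762} = - \frac{6786}{-492} = \left(-6786\right) \left(- \frac{1}{492}\right) = \frac{1131}{82}$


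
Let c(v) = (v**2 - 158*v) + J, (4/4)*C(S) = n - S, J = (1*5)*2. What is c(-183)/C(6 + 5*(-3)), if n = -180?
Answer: -62413/171 ≈ -364.99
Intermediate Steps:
J = 10 (J = 5*2 = 10)
C(S) = -180 - S
c(v) = 10 + v**2 - 158*v (c(v) = (v**2 - 158*v) + 10 = 10 + v**2 - 158*v)
c(-183)/C(6 + 5*(-3)) = (10 + (-183)**2 - 158*(-183))/(-180 - (6 + 5*(-3))) = (10 + 33489 + 28914)/(-180 - (6 - 15)) = 62413/(-180 - 1*(-9)) = 62413/(-180 + 9) = 62413/(-171) = 62413*(-1/171) = -62413/171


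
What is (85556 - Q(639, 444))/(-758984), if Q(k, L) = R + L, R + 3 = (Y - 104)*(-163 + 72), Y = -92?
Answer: -67279/758984 ≈ -0.088644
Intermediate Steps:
R = 17833 (R = -3 + (-92 - 104)*(-163 + 72) = -3 - 196*(-91) = -3 + 17836 = 17833)
Q(k, L) = 17833 + L
(85556 - Q(639, 444))/(-758984) = (85556 - (17833 + 444))/(-758984) = (85556 - 1*18277)*(-1/758984) = (85556 - 18277)*(-1/758984) = 67279*(-1/758984) = -67279/758984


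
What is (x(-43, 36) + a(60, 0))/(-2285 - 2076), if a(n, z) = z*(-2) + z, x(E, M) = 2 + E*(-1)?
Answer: -45/4361 ≈ -0.010319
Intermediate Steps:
x(E, M) = 2 - E
a(n, z) = -z (a(n, z) = -2*z + z = -z)
(x(-43, 36) + a(60, 0))/(-2285 - 2076) = ((2 - 1*(-43)) - 1*0)/(-2285 - 2076) = ((2 + 43) + 0)/(-4361) = (45 + 0)*(-1/4361) = 45*(-1/4361) = -45/4361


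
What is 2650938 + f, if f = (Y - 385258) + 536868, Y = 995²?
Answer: 3792573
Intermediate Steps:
Y = 990025
f = 1141635 (f = (990025 - 385258) + 536868 = 604767 + 536868 = 1141635)
2650938 + f = 2650938 + 1141635 = 3792573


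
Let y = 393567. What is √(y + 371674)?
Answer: √765241 ≈ 874.78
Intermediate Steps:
√(y + 371674) = √(393567 + 371674) = √765241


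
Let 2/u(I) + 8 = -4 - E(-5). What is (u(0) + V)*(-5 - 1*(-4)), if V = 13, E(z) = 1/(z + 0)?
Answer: -757/59 ≈ -12.831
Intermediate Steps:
E(z) = 1/z
u(I) = -10/59 (u(I) = 2/(-8 + (-4 - 1/(-5))) = 2/(-8 + (-4 - 1*(-⅕))) = 2/(-8 + (-4 + ⅕)) = 2/(-8 - 19/5) = 2/(-59/5) = 2*(-5/59) = -10/59)
(u(0) + V)*(-5 - 1*(-4)) = (-10/59 + 13)*(-5 - 1*(-4)) = 757*(-5 + 4)/59 = (757/59)*(-1) = -757/59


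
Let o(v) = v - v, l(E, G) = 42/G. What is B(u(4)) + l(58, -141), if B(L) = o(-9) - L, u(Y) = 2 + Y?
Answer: -296/47 ≈ -6.2979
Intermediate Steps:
o(v) = 0
B(L) = -L (B(L) = 0 - L = -L)
B(u(4)) + l(58, -141) = -(2 + 4) + 42/(-141) = -1*6 + 42*(-1/141) = -6 - 14/47 = -296/47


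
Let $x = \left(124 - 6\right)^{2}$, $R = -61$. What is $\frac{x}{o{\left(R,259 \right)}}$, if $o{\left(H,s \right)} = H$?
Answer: $- \frac{13924}{61} \approx -228.26$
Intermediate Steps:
$x = 13924$ ($x = 118^{2} = 13924$)
$\frac{x}{o{\left(R,259 \right)}} = \frac{13924}{-61} = 13924 \left(- \frac{1}{61}\right) = - \frac{13924}{61}$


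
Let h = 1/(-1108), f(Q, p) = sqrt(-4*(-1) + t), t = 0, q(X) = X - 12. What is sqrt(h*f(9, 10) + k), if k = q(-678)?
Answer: I*sqrt(211772594)/554 ≈ 26.268*I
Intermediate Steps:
q(X) = -12 + X
f(Q, p) = 2 (f(Q, p) = sqrt(-4*(-1) + 0) = sqrt(4 + 0) = sqrt(4) = 2)
h = -1/1108 ≈ -0.00090253
k = -690 (k = -12 - 678 = -690)
sqrt(h*f(9, 10) + k) = sqrt(-1/1108*2 - 690) = sqrt(-1/554 - 690) = sqrt(-382261/554) = I*sqrt(211772594)/554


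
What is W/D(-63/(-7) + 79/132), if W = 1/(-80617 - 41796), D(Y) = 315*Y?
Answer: -44/16285213455 ≈ -2.7018e-9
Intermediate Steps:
W = -1/122413 (W = 1/(-122413) = -1/122413 ≈ -8.1691e-6)
W/D(-63/(-7) + 79/132) = -1/(315*(-63/(-7) + 79/132))/122413 = -1/(315*(-63*(-⅐) + 79*(1/132)))/122413 = -1/(315*(9 + 79/132))/122413 = -1/(122413*(315*(1267/132))) = -1/(122413*133035/44) = -1/122413*44/133035 = -44/16285213455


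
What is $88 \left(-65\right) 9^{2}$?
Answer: $-463320$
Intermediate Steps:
$88 \left(-65\right) 9^{2} = \left(-5720\right) 81 = -463320$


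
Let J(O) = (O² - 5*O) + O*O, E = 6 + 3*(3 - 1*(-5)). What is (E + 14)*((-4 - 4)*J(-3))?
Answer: -11616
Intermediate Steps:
E = 30 (E = 6 + 3*(3 + 5) = 6 + 3*8 = 6 + 24 = 30)
J(O) = -5*O + 2*O² (J(O) = (O² - 5*O) + O² = -5*O + 2*O²)
(E + 14)*((-4 - 4)*J(-3)) = (30 + 14)*((-4 - 4)*(-3*(-5 + 2*(-3)))) = 44*(-(-24)*(-5 - 6)) = 44*(-(-24)*(-11)) = 44*(-8*33) = 44*(-264) = -11616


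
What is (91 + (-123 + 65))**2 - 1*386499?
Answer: -385410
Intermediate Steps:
(91 + (-123 + 65))**2 - 1*386499 = (91 - 58)**2 - 386499 = 33**2 - 386499 = 1089 - 386499 = -385410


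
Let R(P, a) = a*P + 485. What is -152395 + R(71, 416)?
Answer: -122374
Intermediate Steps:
R(P, a) = 485 + P*a (R(P, a) = P*a + 485 = 485 + P*a)
-152395 + R(71, 416) = -152395 + (485 + 71*416) = -152395 + (485 + 29536) = -152395 + 30021 = -122374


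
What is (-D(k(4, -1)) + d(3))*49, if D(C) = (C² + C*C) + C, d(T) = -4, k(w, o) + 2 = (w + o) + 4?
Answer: -2891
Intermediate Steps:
k(w, o) = 2 + o + w (k(w, o) = -2 + ((w + o) + 4) = -2 + ((o + w) + 4) = -2 + (4 + o + w) = 2 + o + w)
D(C) = C + 2*C² (D(C) = (C² + C²) + C = 2*C² + C = C + 2*C²)
(-D(k(4, -1)) + d(3))*49 = (-(2 - 1 + 4)*(1 + 2*(2 - 1 + 4)) - 4)*49 = (-5*(1 + 2*5) - 4)*49 = (-5*(1 + 10) - 4)*49 = (-5*11 - 4)*49 = (-1*55 - 4)*49 = (-55 - 4)*49 = -59*49 = -2891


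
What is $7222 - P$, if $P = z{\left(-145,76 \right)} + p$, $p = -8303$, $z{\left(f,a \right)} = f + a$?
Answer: $15594$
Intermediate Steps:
$z{\left(f,a \right)} = a + f$
$P = -8372$ ($P = \left(76 - 145\right) - 8303 = -69 - 8303 = -8372$)
$7222 - P = 7222 - -8372 = 7222 + 8372 = 15594$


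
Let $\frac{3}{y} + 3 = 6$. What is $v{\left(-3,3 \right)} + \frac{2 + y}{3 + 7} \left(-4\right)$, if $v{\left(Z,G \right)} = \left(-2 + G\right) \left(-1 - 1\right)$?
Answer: $- \frac{16}{5} \approx -3.2$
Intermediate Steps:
$y = 1$ ($y = \frac{3}{-3 + 6} = \frac{3}{3} = 3 \cdot \frac{1}{3} = 1$)
$v{\left(Z,G \right)} = 4 - 2 G$ ($v{\left(Z,G \right)} = \left(-2 + G\right) \left(-2\right) = 4 - 2 G$)
$v{\left(-3,3 \right)} + \frac{2 + y}{3 + 7} \left(-4\right) = \left(4 - 6\right) + \frac{2 + 1}{3 + 7} \left(-4\right) = \left(4 - 6\right) + \frac{3}{10} \left(-4\right) = -2 + 3 \cdot \frac{1}{10} \left(-4\right) = -2 + \frac{3}{10} \left(-4\right) = -2 - \frac{6}{5} = - \frac{16}{5}$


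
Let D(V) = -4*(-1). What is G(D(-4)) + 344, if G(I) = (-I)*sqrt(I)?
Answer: 336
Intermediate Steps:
D(V) = 4
G(I) = -I**(3/2)
G(D(-4)) + 344 = -4**(3/2) + 344 = -1*8 + 344 = -8 + 344 = 336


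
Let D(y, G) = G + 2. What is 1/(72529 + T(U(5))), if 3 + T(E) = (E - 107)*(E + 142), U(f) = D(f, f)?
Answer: 1/57626 ≈ 1.7353e-5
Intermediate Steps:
D(y, G) = 2 + G
U(f) = 2 + f
T(E) = -3 + (-107 + E)*(142 + E) (T(E) = -3 + (E - 107)*(E + 142) = -3 + (-107 + E)*(142 + E))
1/(72529 + T(U(5))) = 1/(72529 + (-15197 + (2 + 5)² + 35*(2 + 5))) = 1/(72529 + (-15197 + 7² + 35*7)) = 1/(72529 + (-15197 + 49 + 245)) = 1/(72529 - 14903) = 1/57626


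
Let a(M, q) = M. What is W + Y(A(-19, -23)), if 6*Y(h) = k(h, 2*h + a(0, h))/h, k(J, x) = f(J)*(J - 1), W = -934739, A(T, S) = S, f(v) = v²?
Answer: -934647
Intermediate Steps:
k(J, x) = J²*(-1 + J) (k(J, x) = J²*(J - 1) = J²*(-1 + J))
Y(h) = h*(-1 + h)/6 (Y(h) = ((h²*(-1 + h))/h)/6 = (h*(-1 + h))/6 = h*(-1 + h)/6)
W + Y(A(-19, -23)) = -934739 + (⅙)*(-23)*(-1 - 23) = -934739 + (⅙)*(-23)*(-24) = -934739 + 92 = -934647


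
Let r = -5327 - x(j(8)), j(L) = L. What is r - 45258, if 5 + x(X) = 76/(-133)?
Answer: -354056/7 ≈ -50579.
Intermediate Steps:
x(X) = -39/7 (x(X) = -5 + 76/(-133) = -5 + 76*(-1/133) = -5 - 4/7 = -39/7)
r = -37250/7 (r = -5327 - 1*(-39/7) = -5327 + 39/7 = -37250/7 ≈ -5321.4)
r - 45258 = -37250/7 - 45258 = -354056/7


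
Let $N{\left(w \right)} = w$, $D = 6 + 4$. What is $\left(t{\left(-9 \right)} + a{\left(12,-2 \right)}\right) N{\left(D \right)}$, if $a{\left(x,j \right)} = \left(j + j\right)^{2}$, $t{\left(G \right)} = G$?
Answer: $70$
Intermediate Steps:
$D = 10$
$a{\left(x,j \right)} = 4 j^{2}$ ($a{\left(x,j \right)} = \left(2 j\right)^{2} = 4 j^{2}$)
$\left(t{\left(-9 \right)} + a{\left(12,-2 \right)}\right) N{\left(D \right)} = \left(-9 + 4 \left(-2\right)^{2}\right) 10 = \left(-9 + 4 \cdot 4\right) 10 = \left(-9 + 16\right) 10 = 7 \cdot 10 = 70$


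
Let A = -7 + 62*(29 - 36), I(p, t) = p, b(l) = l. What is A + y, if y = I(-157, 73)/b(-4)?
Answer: -1607/4 ≈ -401.75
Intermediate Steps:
A = -441 (A = -7 + 62*(-7) = -7 - 434 = -441)
y = 157/4 (y = -157/(-4) = -157*(-¼) = 157/4 ≈ 39.250)
A + y = -441 + 157/4 = -1607/4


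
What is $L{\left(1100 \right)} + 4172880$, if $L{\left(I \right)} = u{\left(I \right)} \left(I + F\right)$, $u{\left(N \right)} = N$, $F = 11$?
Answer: $5394980$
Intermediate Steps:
$L{\left(I \right)} = I \left(11 + I\right)$ ($L{\left(I \right)} = I \left(I + 11\right) = I \left(11 + I\right)$)
$L{\left(1100 \right)} + 4172880 = 1100 \left(11 + 1100\right) + 4172880 = 1100 \cdot 1111 + 4172880 = 1222100 + 4172880 = 5394980$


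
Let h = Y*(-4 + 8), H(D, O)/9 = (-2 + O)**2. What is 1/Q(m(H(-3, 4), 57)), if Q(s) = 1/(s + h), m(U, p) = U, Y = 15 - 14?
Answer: 40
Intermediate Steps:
Y = 1
H(D, O) = 9*(-2 + O)**2
h = 4 (h = 1*(-4 + 8) = 1*4 = 4)
Q(s) = 1/(4 + s) (Q(s) = 1/(s + 4) = 1/(4 + s))
1/Q(m(H(-3, 4), 57)) = 1/(1/(4 + 9*(-2 + 4)**2)) = 1/(1/(4 + 9*2**2)) = 1/(1/(4 + 9*4)) = 1/(1/(4 + 36)) = 1/(1/40) = 40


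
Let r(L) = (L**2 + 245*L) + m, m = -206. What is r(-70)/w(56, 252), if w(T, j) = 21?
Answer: -4152/7 ≈ -593.14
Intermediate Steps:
r(L) = -206 + L**2 + 245*L (r(L) = (L**2 + 245*L) - 206 = -206 + L**2 + 245*L)
r(-70)/w(56, 252) = (-206 + (-70)**2 + 245*(-70))/21 = (-206 + 4900 - 17150)*(1/21) = -12456*1/21 = -4152/7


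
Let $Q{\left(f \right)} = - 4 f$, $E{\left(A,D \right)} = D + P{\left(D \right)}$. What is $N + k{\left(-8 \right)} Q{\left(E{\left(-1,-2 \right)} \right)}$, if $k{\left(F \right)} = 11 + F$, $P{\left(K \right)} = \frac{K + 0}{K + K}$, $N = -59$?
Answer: $-41$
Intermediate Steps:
$P{\left(K \right)} = \frac{1}{2}$ ($P{\left(K \right)} = \frac{K}{2 K} = K \frac{1}{2 K} = \frac{1}{2}$)
$E{\left(A,D \right)} = \frac{1}{2} + D$ ($E{\left(A,D \right)} = D + \frac{1}{2} = \frac{1}{2} + D$)
$N + k{\left(-8 \right)} Q{\left(E{\left(-1,-2 \right)} \right)} = -59 + \left(11 - 8\right) \left(- 4 \left(\frac{1}{2} - 2\right)\right) = -59 + 3 \left(\left(-4\right) \left(- \frac{3}{2}\right)\right) = -59 + 3 \cdot 6 = -59 + 18 = -41$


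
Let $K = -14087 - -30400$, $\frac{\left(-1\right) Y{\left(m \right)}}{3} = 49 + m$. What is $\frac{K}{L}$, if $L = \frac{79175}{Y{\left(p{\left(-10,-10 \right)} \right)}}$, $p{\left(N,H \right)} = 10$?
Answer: $- \frac{2887401}{79175} \approx -36.469$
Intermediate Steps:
$Y{\left(m \right)} = -147 - 3 m$ ($Y{\left(m \right)} = - 3 \left(49 + m\right) = -147 - 3 m$)
$L = - \frac{79175}{177}$ ($L = \frac{79175}{-147 - 30} = \frac{79175}{-177} = 79175 \left(- \frac{1}{177}\right) = - \frac{79175}{177} \approx -447.32$)
$K = 16313$ ($K = -14087 + 30400 = 16313$)
$\frac{K}{L} = \frac{16313}{- \frac{79175}{177}} = 16313 \left(- \frac{177}{79175}\right) = - \frac{2887401}{79175}$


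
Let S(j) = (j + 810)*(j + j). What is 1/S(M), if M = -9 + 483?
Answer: 1/1217232 ≈ 8.2154e-7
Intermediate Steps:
M = 474
S(j) = 2*j*(810 + j) (S(j) = (810 + j)*(2*j) = 2*j*(810 + j))
1/S(M) = 1/(2*474*(810 + 474)) = 1/(2*474*1284) = 1/1217232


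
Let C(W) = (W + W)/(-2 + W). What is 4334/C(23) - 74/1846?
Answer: 42002110/21229 ≈ 1978.5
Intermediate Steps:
C(W) = 2*W/(-2 + W) (C(W) = (2*W)/(-2 + W) = 2*W/(-2 + W))
4334/C(23) - 74/1846 = 4334/((2*23/(-2 + 23))) - 74/1846 = 4334/((2*23/21)) - 74*1/1846 = 4334/((2*23*(1/21))) - 37/923 = 4334/(46/21) - 37/923 = 4334*(21/46) - 37/923 = 45507/23 - 37/923 = 42002110/21229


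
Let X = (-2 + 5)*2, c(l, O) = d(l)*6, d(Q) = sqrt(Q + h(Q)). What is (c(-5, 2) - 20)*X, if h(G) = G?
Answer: -120 + 36*I*sqrt(10) ≈ -120.0 + 113.84*I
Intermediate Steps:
d(Q) = sqrt(2)*sqrt(Q) (d(Q) = sqrt(Q + Q) = sqrt(2*Q) = sqrt(2)*sqrt(Q))
c(l, O) = 6*sqrt(2)*sqrt(l) (c(l, O) = (sqrt(2)*sqrt(l))*6 = 6*sqrt(2)*sqrt(l))
X = 6 (X = 3*2 = 6)
(c(-5, 2) - 20)*X = (6*sqrt(2)*sqrt(-5) - 20)*6 = (6*sqrt(2)*(I*sqrt(5)) - 20)*6 = (6*I*sqrt(10) - 20)*6 = (-20 + 6*I*sqrt(10))*6 = -120 + 36*I*sqrt(10)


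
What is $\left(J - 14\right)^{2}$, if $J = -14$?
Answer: $784$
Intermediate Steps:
$\left(J - 14\right)^{2} = \left(-14 - 14\right)^{2} = \left(-28\right)^{2} = 784$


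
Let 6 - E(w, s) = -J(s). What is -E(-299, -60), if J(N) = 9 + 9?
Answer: -24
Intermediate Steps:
J(N) = 18
E(w, s) = 24 (E(w, s) = 6 - (-1)*18 = 6 - 1*(-18) = 6 + 18 = 24)
-E(-299, -60) = -1*24 = -24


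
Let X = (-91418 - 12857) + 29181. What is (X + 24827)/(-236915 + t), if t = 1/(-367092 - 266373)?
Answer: 31842385155/150077360476 ≈ 0.21217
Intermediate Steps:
X = -75094 (X = -104275 + 29181 = -75094)
t = -1/633465 (t = 1/(-633465) = -1/633465 ≈ -1.5786e-6)
(X + 24827)/(-236915 + t) = (-75094 + 24827)/(-236915 - 1/633465) = -50267/(-150077360476/633465) = -50267*(-633465/150077360476) = 31842385155/150077360476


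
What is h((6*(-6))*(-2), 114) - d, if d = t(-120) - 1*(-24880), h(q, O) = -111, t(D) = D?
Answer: -24871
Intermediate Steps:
d = 24760 (d = -120 - 1*(-24880) = -120 + 24880 = 24760)
h((6*(-6))*(-2), 114) - d = -111 - 1*24760 = -111 - 24760 = -24871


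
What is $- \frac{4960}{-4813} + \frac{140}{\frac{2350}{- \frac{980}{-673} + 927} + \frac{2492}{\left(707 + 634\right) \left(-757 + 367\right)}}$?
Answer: $\frac{28036632347332435}{496688187256738} \approx 56.447$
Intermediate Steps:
$- \frac{4960}{-4813} + \frac{140}{\frac{2350}{- \frac{980}{-673} + 927} + \frac{2492}{\left(707 + 634\right) \left(-757 + 367\right)}} = \left(-4960\right) \left(- \frac{1}{4813}\right) + \frac{140}{\frac{2350}{\left(-980\right) \left(- \frac{1}{673}\right) + 927} + \frac{2492}{1341 \left(-390\right)}} = \frac{4960}{4813} + \frac{140}{\frac{2350}{\frac{980}{673} + 927} + \frac{2492}{-522990}} = \frac{4960}{4813} + \frac{140}{\frac{2350}{\frac{624851}{673}} + 2492 \left(- \frac{1}{522990}\right)} = \frac{4960}{4813} + \frac{140}{2350 \cdot \frac{673}{624851} - \frac{1246}{261495}} = \frac{4960}{4813} + \frac{140}{\frac{1581550}{624851} - \frac{1246}{261495}} = \frac{4960}{4813} + \frac{140}{\frac{412788852904}{163395412245}} = \frac{4960}{4813} + 140 \cdot \frac{163395412245}{412788852904} = \frac{4960}{4813} + \frac{5718839428575}{103197213226} = \frac{28036632347332435}{496688187256738}$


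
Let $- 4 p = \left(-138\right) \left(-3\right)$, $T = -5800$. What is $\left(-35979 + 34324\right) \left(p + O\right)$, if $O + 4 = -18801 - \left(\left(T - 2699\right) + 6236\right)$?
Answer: $\frac{55096605}{2} \approx 2.7548 \cdot 10^{7}$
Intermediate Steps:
$O = -16542$ ($O = -4 - 16538 = -16542$)
$p = - \frac{207}{2}$ ($p = - \frac{\left(-138\right) \left(-3\right)}{4} = \left(- \frac{1}{4}\right) 414 = - \frac{207}{2} \approx -103.5$)
$\left(-35979 + 34324\right) \left(p + O\right) = \left(-35979 + 34324\right) \left(- \frac{207}{2} - 16542\right) = \left(-1655\right) \left(- \frac{33291}{2}\right) = \frac{55096605}{2}$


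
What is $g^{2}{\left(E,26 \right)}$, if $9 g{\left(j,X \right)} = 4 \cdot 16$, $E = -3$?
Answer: $\frac{4096}{81} \approx 50.568$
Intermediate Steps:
$g{\left(j,X \right)} = \frac{64}{9}$ ($g{\left(j,X \right)} = \frac{4 \cdot 16}{9} = \frac{1}{9} \cdot 64 = \frac{64}{9}$)
$g^{2}{\left(E,26 \right)} = \left(\frac{64}{9}\right)^{2} = \frac{4096}{81}$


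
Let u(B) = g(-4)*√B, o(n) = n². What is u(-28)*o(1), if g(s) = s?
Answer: -8*I*√7 ≈ -21.166*I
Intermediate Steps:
u(B) = -4*√B
u(-28)*o(1) = -8*I*√7*1² = -8*I*√7*1 = -8*I*√7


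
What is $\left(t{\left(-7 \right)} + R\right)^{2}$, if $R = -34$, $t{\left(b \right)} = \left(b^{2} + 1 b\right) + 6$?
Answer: $196$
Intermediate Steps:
$t{\left(b \right)} = 6 + b + b^{2}$ ($t{\left(b \right)} = \left(b^{2} + b\right) + 6 = \left(b + b^{2}\right) + 6 = 6 + b + b^{2}$)
$\left(t{\left(-7 \right)} + R\right)^{2} = \left(\left(6 - 7 + \left(-7\right)^{2}\right) - 34\right)^{2} = \left(\left(6 - 7 + 49\right) - 34\right)^{2} = \left(48 - 34\right)^{2} = 14^{2} = 196$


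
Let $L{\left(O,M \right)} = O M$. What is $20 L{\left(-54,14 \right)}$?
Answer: $-15120$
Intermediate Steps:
$L{\left(O,M \right)} = M O$
$20 L{\left(-54,14 \right)} = 20 \cdot 14 \left(-54\right) = 20 \left(-756\right) = -15120$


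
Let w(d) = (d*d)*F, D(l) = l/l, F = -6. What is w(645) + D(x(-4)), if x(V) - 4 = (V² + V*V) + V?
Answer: -2496149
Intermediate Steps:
x(V) = 4 + V + 2*V² (x(V) = 4 + ((V² + V*V) + V) = 4 + ((V² + V²) + V) = 4 + (2*V² + V) = 4 + (V + 2*V²) = 4 + V + 2*V²)
D(l) = 1
w(d) = -6*d² (w(d) = (d*d)*(-6) = d²*(-6) = -6*d²)
w(645) + D(x(-4)) = -6*645² + 1 = -6*416025 + 1 = -2496150 + 1 = -2496149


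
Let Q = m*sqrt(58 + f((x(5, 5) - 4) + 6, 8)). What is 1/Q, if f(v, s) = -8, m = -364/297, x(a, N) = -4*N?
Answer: -297*sqrt(2)/3640 ≈ -0.11539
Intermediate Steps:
m = -364/297 (m = -364*1/297 = -364/297 ≈ -1.2256)
Q = -1820*sqrt(2)/297 (Q = -364*sqrt(58 - 8)/297 = -1820*sqrt(2)/297 ≈ -8.6662)
1/Q = 1/(-1820*sqrt(2)/297) = -297*sqrt(2)/3640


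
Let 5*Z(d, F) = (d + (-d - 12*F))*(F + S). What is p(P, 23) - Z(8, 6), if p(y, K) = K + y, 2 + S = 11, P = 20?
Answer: 259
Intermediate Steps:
S = 9 (S = -2 + 11 = 9)
Z(d, F) = -12*F*(9 + F)/5 (Z(d, F) = ((d + (-d - 12*F))*(F + 9))/5 = ((-12*F)*(9 + F))/5 = (-12*F*(9 + F))/5 = -12*F*(9 + F)/5)
p(P, 23) - Z(8, 6) = (23 + 20) - (-12)*6*(9 + 6)/5 = 43 - (-12)*6*15/5 = 43 - 1*(-216) = 43 + 216 = 259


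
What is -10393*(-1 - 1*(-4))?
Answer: -31179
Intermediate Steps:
-10393*(-1 - 1*(-4)) = -10393*(-1 + 4) = -10393*3 = -1*31179 = -31179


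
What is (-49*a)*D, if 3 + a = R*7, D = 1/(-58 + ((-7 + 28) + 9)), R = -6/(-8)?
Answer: 63/16 ≈ 3.9375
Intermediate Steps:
R = ¾ (R = -6*(-⅛) = ¾ ≈ 0.75000)
D = -1/28 (D = 1/(-58 + (21 + 9)) = 1/(-58 + 30) = 1/(-28) = -1/28 ≈ -0.035714)
a = 9/4 (a = -3 + (¾)*7 = -3 + 21/4 = 9/4 ≈ 2.2500)
(-49*a)*D = -49*9/4*(-1/28) = -441/4*(-1/28) = 63/16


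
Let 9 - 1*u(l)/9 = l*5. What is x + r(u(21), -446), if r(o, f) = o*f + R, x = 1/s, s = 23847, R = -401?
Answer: 9179735722/23847 ≈ 3.8494e+5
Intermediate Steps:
u(l) = 81 - 45*l (u(l) = 81 - 9*l*5 = 81 - 45*l)
x = 1/23847 ≈ 4.1934e-5
r(o, f) = -401 + f*o (r(o, f) = o*f - 401 = f*o - 401 = -401 + f*o)
x + r(u(21), -446) = 1/23847 + (-401 - 446*(81 - 45*21)) = 1/23847 + (-401 - 446*(81 - 945)) = 1/23847 + (-401 - 446*(-864)) = 1/23847 + (-401 + 385344) = 1/23847 + 384943 = 9179735722/23847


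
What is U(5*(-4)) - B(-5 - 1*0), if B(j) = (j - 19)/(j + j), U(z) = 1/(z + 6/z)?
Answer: -2486/1015 ≈ -2.4493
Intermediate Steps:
B(j) = (-19 + j)/(2*j) (B(j) = (-19 + j)/((2*j)) = (-19 + j)*(1/(2*j)) = (-19 + j)/(2*j))
U(5*(-4)) - B(-5 - 1*0) = (5*(-4))/(6 + (5*(-4))**2) - (-19 + (-5 - 1*0))/(2*(-5 - 1*0)) = -20/(6 + (-20)**2) - (-19 + (-5 + 0))/(2*(-5 + 0)) = -20/(6 + 400) - (-19 - 5)/(2*(-5)) = -20/406 - (-1)*(-24)/(2*5) = -20*1/406 - 1*12/5 = -10/203 - 12/5 = -2486/1015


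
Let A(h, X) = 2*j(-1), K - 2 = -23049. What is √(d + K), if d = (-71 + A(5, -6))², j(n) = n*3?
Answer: 3*I*√1902 ≈ 130.84*I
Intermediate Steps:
K = -23047 (K = 2 - 23049 = -23047)
j(n) = 3*n
A(h, X) = -6 (A(h, X) = 2*(3*(-1)) = 2*(-3) = -6)
d = 5929 (d = (-71 - 6)² = (-77)² = 5929)
√(d + K) = √(5929 - 23047) = √(-17118) = 3*I*√1902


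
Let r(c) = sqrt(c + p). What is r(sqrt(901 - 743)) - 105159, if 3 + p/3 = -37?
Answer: -105159 + I*sqrt(120 - sqrt(158)) ≈ -1.0516e+5 + 10.365*I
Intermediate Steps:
p = -120 (p = -9 + 3*(-37) = -9 - 111 = -120)
r(c) = sqrt(-120 + c) (r(c) = sqrt(c - 120) = sqrt(-120 + c))
r(sqrt(901 - 743)) - 105159 = sqrt(-120 + sqrt(901 - 743)) - 105159 = sqrt(-120 + sqrt(158)) - 105159 = -105159 + sqrt(-120 + sqrt(158))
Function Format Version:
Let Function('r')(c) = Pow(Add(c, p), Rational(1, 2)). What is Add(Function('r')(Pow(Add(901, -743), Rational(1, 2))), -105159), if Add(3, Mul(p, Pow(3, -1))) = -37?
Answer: Add(-105159, Mul(I, Pow(Add(120, Mul(-1, Pow(158, Rational(1, 2)))), Rational(1, 2)))) ≈ Add(-1.0516e+5, Mul(10.365, I))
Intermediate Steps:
p = -120 (p = Add(-9, Mul(3, -37)) = Add(-9, -111) = -120)
Function('r')(c) = Pow(Add(-120, c), Rational(1, 2)) (Function('r')(c) = Pow(Add(c, -120), Rational(1, 2)) = Pow(Add(-120, c), Rational(1, 2)))
Add(Function('r')(Pow(Add(901, -743), Rational(1, 2))), -105159) = Add(Pow(Add(-120, Pow(Add(901, -743), Rational(1, 2))), Rational(1, 2)), -105159) = Add(Pow(Add(-120, Pow(158, Rational(1, 2))), Rational(1, 2)), -105159) = Add(-105159, Pow(Add(-120, Pow(158, Rational(1, 2))), Rational(1, 2)))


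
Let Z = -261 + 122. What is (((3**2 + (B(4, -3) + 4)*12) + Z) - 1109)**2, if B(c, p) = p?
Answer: 1505529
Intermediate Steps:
Z = -139
(((3**2 + (B(4, -3) + 4)*12) + Z) - 1109)**2 = (((3**2 + (-3 + 4)*12) - 139) - 1109)**2 = (((9 + 1*12) - 139) - 1109)**2 = (((9 + 12) - 139) - 1109)**2 = ((21 - 139) - 1109)**2 = (-118 - 1109)**2 = (-1227)**2 = 1505529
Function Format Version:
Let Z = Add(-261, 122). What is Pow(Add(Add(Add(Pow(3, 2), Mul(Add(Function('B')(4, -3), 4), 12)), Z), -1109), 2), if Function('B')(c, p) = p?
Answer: 1505529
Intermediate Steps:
Z = -139
Pow(Add(Add(Add(Pow(3, 2), Mul(Add(Function('B')(4, -3), 4), 12)), Z), -1109), 2) = Pow(Add(Add(Add(Pow(3, 2), Mul(Add(-3, 4), 12)), -139), -1109), 2) = Pow(Add(Add(Add(9, Mul(1, 12)), -139), -1109), 2) = Pow(Add(Add(Add(9, 12), -139), -1109), 2) = Pow(Add(Add(21, -139), -1109), 2) = Pow(Add(-118, -1109), 2) = Pow(-1227, 2) = 1505529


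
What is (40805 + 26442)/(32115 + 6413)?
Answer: 67247/38528 ≈ 1.7454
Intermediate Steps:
(40805 + 26442)/(32115 + 6413) = 67247/38528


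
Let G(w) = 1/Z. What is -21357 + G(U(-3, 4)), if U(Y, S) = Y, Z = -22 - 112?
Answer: -2861839/134 ≈ -21357.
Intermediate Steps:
Z = -134
G(w) = -1/134 (G(w) = 1/(-134) = -1/134)
-21357 + G(U(-3, 4)) = -21357 - 1/134 = -2861839/134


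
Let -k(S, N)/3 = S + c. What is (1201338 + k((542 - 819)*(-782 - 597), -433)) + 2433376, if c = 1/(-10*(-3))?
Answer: 24887649/10 ≈ 2.4888e+6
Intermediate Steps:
c = 1/30 ≈ 0.033333
k(S, N) = -⅒ - 3*S (k(S, N) = -3*(S + 1/30) = -3*(1/30 + S) = -⅒ - 3*S)
(1201338 + k((542 - 819)*(-782 - 597), -433)) + 2433376 = (1201338 + (-⅒ - 3*(542 - 819)*(-782 - 597))) + 2433376 = (1201338 + (-⅒ - (-831)*(-1379))) + 2433376 = (1201338 + (-⅒ - 3*381983)) + 2433376 = (1201338 + (-⅒ - 1145949)) + 2433376 = (1201338 - 11459491/10) + 2433376 = 553889/10 + 2433376 = 24887649/10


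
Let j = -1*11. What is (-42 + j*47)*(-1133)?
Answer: 633347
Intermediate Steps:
j = -11
(-42 + j*47)*(-1133) = (-42 - 11*47)*(-1133) = (-42 - 517)*(-1133) = -559*(-1133) = 633347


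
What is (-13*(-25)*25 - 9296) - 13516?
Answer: -14687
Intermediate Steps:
(-13*(-25)*25 - 9296) - 13516 = (325*25 - 9296) - 13516 = (8125 - 9296) - 13516 = -1171 - 13516 = -14687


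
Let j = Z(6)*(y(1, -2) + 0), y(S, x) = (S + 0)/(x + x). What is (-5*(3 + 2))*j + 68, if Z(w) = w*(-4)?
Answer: -82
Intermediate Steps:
y(S, x) = S/(2*x) (y(S, x) = S/((2*x)) = S*(1/(2*x)) = S/(2*x))
Z(w) = -4*w
j = 6 (j = (-4*6)*((½)*1/(-2) + 0) = -24*((½)*1*(-½) + 0) = -24*(-¼ + 0) = -24*(-¼) = 6)
(-5*(3 + 2))*j + 68 = -5*(3 + 2)*6 + 68 = -5*5*6 + 68 = -25*6 + 68 = -150 + 68 = -82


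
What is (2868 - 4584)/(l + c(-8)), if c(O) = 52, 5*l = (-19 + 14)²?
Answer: -572/19 ≈ -30.105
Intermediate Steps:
l = 5 (l = (-19 + 14)²/5 = (⅕)*(-5)² = (⅕)*25 = 5)
(2868 - 4584)/(l + c(-8)) = (2868 - 4584)/(5 + 52) = -1716/57 = -1716*1/57 = -572/19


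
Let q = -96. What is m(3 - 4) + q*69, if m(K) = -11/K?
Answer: -6613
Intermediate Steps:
m(3 - 4) + q*69 = -11/(3 - 4) - 96*69 = -11/(-1) - 6624 = -11*(-1) - 6624 = 11 - 6624 = -6613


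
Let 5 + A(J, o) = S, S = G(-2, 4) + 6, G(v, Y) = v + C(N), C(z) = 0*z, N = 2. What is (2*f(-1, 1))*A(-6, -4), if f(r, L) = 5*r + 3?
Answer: 4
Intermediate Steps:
C(z) = 0
G(v, Y) = v (G(v, Y) = v + 0 = v)
f(r, L) = 3 + 5*r
S = 4 (S = -2 + 6 = 4)
A(J, o) = -1 (A(J, o) = -5 + 4 = -1)
(2*f(-1, 1))*A(-6, -4) = (2*(3 + 5*(-1)))*(-1) = (2*(3 - 5))*(-1) = (2*(-2))*(-1) = -4*(-1) = 4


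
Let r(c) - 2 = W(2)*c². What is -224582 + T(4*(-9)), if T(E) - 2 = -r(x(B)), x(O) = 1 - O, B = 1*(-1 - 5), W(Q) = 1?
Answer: -224631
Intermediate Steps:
B = -6 (B = 1*(-6) = -6)
r(c) = 2 + c² (r(c) = 2 + 1*c² = 2 + c²)
T(E) = -49 (T(E) = 2 - (2 + (1 - 1*(-6))²) = 2 - (2 + (1 + 6)²) = 2 - (2 + 7²) = 2 - (2 + 49) = 2 - 1*51 = 2 - 51 = -49)
-224582 + T(4*(-9)) = -224582 - 49 = -224631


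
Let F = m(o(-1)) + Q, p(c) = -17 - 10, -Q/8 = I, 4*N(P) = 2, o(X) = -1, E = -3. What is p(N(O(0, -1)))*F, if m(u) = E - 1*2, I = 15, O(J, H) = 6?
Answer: 3375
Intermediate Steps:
N(P) = 1/2 (N(P) = (1/4)*2 = 1/2)
Q = -120 (Q = -8*15 = -120)
m(u) = -5 (m(u) = -3 - 1*2 = -3 - 2 = -5)
p(c) = -27
F = -125 (F = -5 - 120 = -125)
p(N(O(0, -1)))*F = -27*(-125) = 3375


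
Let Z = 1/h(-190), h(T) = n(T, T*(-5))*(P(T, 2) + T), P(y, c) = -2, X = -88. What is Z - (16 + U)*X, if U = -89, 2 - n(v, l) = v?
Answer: -236814337/36864 ≈ -6424.0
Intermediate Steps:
n(v, l) = 2 - v
h(T) = (-2 + T)*(2 - T) (h(T) = (2 - T)*(-2 + T) = (-2 + T)*(2 - T))
Z = -1/36864 (Z = 1/(-(-2 - 190)²) = 1/(-1*(-192)²) = 1/(-1*36864) = 1/(-36864) = -1/36864 ≈ -2.7127e-5)
Z - (16 + U)*X = -1/36864 - (16 - 89)*(-88) = -1/36864 - (-73)*(-88) = -1/36864 - 1*6424 = -1/36864 - 6424 = -236814337/36864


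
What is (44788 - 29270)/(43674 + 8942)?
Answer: 7759/26308 ≈ 0.29493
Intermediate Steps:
(44788 - 29270)/(43674 + 8942) = 15518/52616 = 15518*(1/52616) = 7759/26308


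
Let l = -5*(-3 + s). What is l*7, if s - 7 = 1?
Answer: -175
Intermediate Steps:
s = 8 (s = 7 + 1 = 8)
l = -25 (l = -5*(-3 + 8) = -5*5 = -25)
l*7 = -25*7 = -175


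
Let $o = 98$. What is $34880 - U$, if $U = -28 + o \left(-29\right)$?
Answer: $37750$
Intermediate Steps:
$U = -2870$ ($U = -28 + 98 \left(-29\right) = -28 - 2842 = -2870$)
$34880 - U = 34880 - -2870 = 34880 + 2870 = 37750$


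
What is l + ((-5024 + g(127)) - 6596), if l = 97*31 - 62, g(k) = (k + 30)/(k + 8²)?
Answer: -1656768/191 ≈ -8674.2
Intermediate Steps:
g(k) = (30 + k)/(64 + k) (g(k) = (30 + k)/(k + 64) = (30 + k)/(64 + k))
l = 2945 (l = 3007 - 62 = 2945)
l + ((-5024 + g(127)) - 6596) = 2945 + ((-5024 + (30 + 127)/(64 + 127)) - 6596) = 2945 + ((-5024 + 157/191) - 6596) = 2945 + (-959427/191 - 6596) = 2945 - 2219263/191 = -1656768/191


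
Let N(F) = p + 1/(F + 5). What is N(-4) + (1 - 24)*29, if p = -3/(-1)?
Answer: -663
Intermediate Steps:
p = 3 (p = -3*(-1) = 3)
N(F) = 3 + 1/(5 + F) (N(F) = 3 + 1/(F + 5) = 3 + 1/(5 + F))
N(-4) + (1 - 24)*29 = (16 + 3*(-4))/(5 - 4) + (1 - 24)*29 = (16 - 12)/1 - 23*29 = 1*4 - 667 = 4 - 667 = -663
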